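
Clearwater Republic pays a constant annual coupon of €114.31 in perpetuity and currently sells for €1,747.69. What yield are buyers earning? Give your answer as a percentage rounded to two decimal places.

6.54%

P = C/r ⇒ r = C/P = €114.31/€1,747.69 = 0.065406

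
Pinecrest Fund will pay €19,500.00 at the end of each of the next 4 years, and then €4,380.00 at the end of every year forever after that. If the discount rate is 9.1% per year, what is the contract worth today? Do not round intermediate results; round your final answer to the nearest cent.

€97009.11

PV of 4-year annuity: €19,500.00 × [1 − (1+0.091)^−4] / 0.091 = 63036.12058
Perpetuity value at year 4: €4,380.00 / 0.091 = 48131.86813
PV of perpetuity: 48131.86813 / (1+0.091)^4 = 33972.98566
Total PV = 63036.12058 + 33972.98566 = 97009.10625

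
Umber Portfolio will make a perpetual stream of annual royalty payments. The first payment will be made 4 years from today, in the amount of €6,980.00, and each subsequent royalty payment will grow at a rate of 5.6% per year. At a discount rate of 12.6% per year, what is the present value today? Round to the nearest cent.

€69846.11

Value at end of year 3: C₁ / (r − g) = €6,980.00 / (0.126 − 0.056) = €99,714.2857
Discount to today: PV = €99,714.2857 / (1 + 0.126)^3 = €99,714.2857 / 1.427628 = €69,846.11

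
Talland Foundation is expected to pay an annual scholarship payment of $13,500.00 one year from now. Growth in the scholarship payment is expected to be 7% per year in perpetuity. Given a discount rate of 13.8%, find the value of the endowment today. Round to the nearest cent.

Growing perpetuity: P = D₁ / (r − g) = $13,500.0000 / (0.138 − 0.07) = $198,529.41

$198529.41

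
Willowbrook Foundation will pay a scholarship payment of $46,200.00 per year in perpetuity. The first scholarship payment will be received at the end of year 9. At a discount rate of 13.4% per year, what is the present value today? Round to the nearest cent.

Value at end of year 8: C / r = $46,200.00 / 0.134 = $344,776.1194
Discount to today: PV = $344,776.1194 / (1 + 0.134)^8 = $344,776.1194 / 2.734667 = $126,076.09

$126076.09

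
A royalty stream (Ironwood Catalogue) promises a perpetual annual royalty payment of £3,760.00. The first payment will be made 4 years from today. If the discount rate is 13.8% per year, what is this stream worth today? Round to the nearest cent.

£18487.66

Value at end of year 3: C / r = £3,760.00 / 0.138 = £27,246.3768
Discount to today: PV = £27,246.3768 / (1 + 0.138)^3 = £27,246.3768 / 1.473760 = £18,487.66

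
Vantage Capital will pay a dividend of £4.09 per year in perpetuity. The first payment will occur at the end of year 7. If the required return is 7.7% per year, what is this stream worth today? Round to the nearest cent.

Value at end of year 6: C / r = £4.09 / 0.077 = £53.1169
Discount to today: PV = £53.1169 / (1 + 0.077)^6 = £53.1169 / 1.560609 = £34.04

£34.04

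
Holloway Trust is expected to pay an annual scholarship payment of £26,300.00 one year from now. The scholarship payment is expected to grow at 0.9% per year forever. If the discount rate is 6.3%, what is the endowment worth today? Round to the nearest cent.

Growing perpetuity: P = D₁ / (r − g) = £26,300.0000 / (0.063 − 0.009) = £487,037.04

£487037.04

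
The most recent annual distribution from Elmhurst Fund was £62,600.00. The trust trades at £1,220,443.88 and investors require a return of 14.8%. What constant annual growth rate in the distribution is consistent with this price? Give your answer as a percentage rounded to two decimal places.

P = D₀(1+g)/(r−g) ⇒ P(r−g) = D₀(1+g) ⇒ g(P+D₀) = P·r − D₀
g = (P·r − D₀)/(P + D₀) = (£1,220,443.88×0.148 − £62,600.00) / (£1,220,443.88 + £62,600.00) = 0.091989

9.20%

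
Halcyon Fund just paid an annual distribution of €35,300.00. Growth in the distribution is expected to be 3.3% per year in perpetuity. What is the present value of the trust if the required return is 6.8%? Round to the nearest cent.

€1041854.29

D₁ = D₀ × (1 + g) = €35,300.00 × 1.033 = €36,464.9000
Growing perpetuity: P = D₁ / (r − g) = €36,464.9000 / (0.068 − 0.033) = €1,041,854.29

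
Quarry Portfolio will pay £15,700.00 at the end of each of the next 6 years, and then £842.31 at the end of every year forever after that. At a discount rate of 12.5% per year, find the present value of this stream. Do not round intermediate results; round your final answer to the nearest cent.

PV of 6-year annuity: £15,700.00 × [1 − (1+0.125)^−6] / 0.125 = 63645.26486
Perpetuity value at year 6: £842.31 / 0.125 = 6738.48000
PV of perpetuity: 6738.48000 / (1+0.125)^6 = 3323.89127
Total PV = 63645.26486 + 3323.89127 = 66969.15613

£66969.16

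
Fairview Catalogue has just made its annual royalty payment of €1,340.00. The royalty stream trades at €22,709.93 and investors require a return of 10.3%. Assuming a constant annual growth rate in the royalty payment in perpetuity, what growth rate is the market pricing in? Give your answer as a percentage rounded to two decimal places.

P = D₀(1+g)/(r−g) ⇒ P(r−g) = D₀(1+g) ⇒ g(P+D₀) = P·r − D₀
g = (P·r − D₀)/(P + D₀) = (€22,709.93×0.103 − €1,340.00) / (€22,709.93 + €1,340.00) = 0.041544

4.15%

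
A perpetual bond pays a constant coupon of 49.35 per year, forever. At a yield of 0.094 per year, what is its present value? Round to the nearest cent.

Level perpetuity: PV = C / r = 49.35 / 0.094 = 525.00

525.00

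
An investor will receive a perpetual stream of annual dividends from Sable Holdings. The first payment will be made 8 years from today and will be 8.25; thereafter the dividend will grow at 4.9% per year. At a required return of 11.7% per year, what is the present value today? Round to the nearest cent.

Value at end of year 7: C₁ / (r − g) = 8.25 / (0.117 − 0.049) = 121.3235
Discount to today: PV = 121.3235 / (1 + 0.117)^7 = 121.3235 / 2.169563 = 55.92

55.92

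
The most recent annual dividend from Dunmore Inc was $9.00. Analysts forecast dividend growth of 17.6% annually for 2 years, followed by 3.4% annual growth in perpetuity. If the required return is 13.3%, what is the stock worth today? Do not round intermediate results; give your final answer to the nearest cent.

D_1 = 10.58400
D_2 = 12.44678
Terminal value at year 2: TV = D_2×(1+g_2)/(r−g_2) = 12.86997/0.099 = 129.99974
P_0 = D_1/(1+r)^1 + D_2/(1+r)^2 + TV/(1+r)^2
    = 9.34157 + 9.69611 + 101.27044 = 120.30811

$120.31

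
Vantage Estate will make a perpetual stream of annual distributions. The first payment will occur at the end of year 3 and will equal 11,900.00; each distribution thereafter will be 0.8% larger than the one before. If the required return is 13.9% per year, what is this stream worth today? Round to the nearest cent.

70020.99

Value at end of year 2: C₁ / (r − g) = 11,900.00 / (0.139 − 0.008) = 90,839.6947
Discount to today: PV = 90,839.6947 / (1 + 0.139)^2 = 90,839.6947 / 1.297321 = 70,020.99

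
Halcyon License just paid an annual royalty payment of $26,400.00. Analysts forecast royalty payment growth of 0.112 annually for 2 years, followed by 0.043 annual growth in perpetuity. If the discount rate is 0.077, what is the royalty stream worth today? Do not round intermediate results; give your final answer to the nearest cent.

$918752.88

D_1 = 29356.80000
D_2 = 32644.76160
Terminal value at year 2: TV = D_2×(1+g_2)/(r−g_2) = 34048.48635/0.034 = 1001426.06908
P_0 = D_1/(1+r)^1 + D_2/(1+r)^2 + TV/(1+r)^2
    = 27257.93872 + 28143.75845 + 863351.17846 = 918752.87563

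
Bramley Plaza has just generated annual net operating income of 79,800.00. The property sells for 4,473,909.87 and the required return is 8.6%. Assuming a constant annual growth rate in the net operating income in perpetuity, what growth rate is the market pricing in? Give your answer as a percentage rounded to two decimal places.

P = D₀(1+g)/(r−g) ⇒ P(r−g) = D₀(1+g) ⇒ g(P+D₀) = P·r − D₀
g = (P·r − D₀)/(P + D₀) = (4,473,909.87×0.086 − 79,800.00) / (4,473,909.87 + 79,800.00) = 0.066969

6.70%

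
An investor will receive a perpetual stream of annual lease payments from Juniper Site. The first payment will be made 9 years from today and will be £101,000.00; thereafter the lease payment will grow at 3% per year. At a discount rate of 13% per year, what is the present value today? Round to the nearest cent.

£379921.46

Value at end of year 8: C₁ / (r − g) = £101,000.00 / (0.13 − 0.03) = £1,010,000.0000
Discount to today: PV = £1,010,000.0000 / (1 + 0.13)^8 = £1,010,000.0000 / 2.658444 = £379,921.46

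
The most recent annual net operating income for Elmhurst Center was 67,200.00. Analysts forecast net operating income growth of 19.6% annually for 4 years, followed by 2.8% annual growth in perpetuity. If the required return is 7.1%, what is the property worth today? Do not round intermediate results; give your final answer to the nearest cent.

2855325.10

D_1 = 80371.20000
D_2 = 96123.95520
D_3 = 114964.25042
D_4 = 137497.24350
Terminal value at year 4: TV = D_4×(1+g_2)/(r−g_2) = 141347.16632/0.043 = 3287143.40278
P_0 = D_1/(1+r)^1 + D_2/(1+r)^2 + D_3/(1+r)^3 + D_4/(1+r)^4 + TV/(1+r)^4
    = 75043.13725 + 83801.67335 + 93582.44755 + 104504.76869 + 2498393.07478 = 2855325.10162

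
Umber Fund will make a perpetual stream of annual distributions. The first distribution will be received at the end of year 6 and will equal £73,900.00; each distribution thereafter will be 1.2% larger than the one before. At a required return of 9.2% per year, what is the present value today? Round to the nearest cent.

Value at end of year 5: C₁ / (r − g) = £73,900.00 / (0.092 − 0.012) = £923,750.0000
Discount to today: PV = £923,750.0000 / (1 + 0.092)^5 = £923,750.0000 / 1.552792 = £594,896.29

£594896.29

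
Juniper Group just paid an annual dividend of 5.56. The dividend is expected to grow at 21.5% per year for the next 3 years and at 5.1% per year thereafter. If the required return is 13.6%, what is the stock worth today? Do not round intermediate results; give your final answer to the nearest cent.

103.22

D_1 = 6.75540
D_2 = 8.20781
D_3 = 9.97249
Terminal value at year 3: TV = D_3×(1+g_2)/(r−g_2) = 10.48109/0.085 = 123.30691
P_0 = D_1/(1+r)^1 + D_2/(1+r)^2 + D_3/(1+r)^3 + TV/(1+r)^3
    = 5.94665 + 6.36020 + 6.80250 + 84.11093 = 103.22028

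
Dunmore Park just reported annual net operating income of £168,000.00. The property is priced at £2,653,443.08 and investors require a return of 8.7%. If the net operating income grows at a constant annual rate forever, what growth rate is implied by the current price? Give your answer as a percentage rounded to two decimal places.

P = D₀(1+g)/(r−g) ⇒ P(r−g) = D₀(1+g) ⇒ g(P+D₀) = P·r − D₀
g = (P·r − D₀)/(P + D₀) = (£2,653,443.08×0.087 − £168,000.00) / (£2,653,443.08 + £168,000.00) = 0.022276

2.23%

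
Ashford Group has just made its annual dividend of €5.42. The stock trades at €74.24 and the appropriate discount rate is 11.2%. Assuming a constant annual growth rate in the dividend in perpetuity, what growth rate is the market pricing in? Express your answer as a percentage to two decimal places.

3.63%

P = D₀(1+g)/(r−g) ⇒ P(r−g) = D₀(1+g) ⇒ g(P+D₀) = P·r − D₀
g = (P·r − D₀)/(P + D₀) = (€74.24×0.112 − €5.42) / (€74.24 + €5.42) = 0.036340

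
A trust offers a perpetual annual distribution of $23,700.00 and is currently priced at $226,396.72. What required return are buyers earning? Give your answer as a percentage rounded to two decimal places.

P = C/r ⇒ r = C/P = $23,700.00/$226,396.72 = 0.104683

10.47%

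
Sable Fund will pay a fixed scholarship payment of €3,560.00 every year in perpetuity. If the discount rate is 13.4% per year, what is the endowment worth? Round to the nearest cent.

Level perpetuity: PV = C / r = €3,560.00 / 0.134 = €26,567.16

€26567.16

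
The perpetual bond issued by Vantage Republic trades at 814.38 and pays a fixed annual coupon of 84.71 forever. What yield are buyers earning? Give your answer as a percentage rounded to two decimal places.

10.40%

P = C/r ⇒ r = C/P = 84.71/814.38 = 0.104018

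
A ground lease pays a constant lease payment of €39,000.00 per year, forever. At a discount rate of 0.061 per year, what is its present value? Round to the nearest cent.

Level perpetuity: PV = C / r = €39,000.00 / 0.061 = €639,344.26

€639344.26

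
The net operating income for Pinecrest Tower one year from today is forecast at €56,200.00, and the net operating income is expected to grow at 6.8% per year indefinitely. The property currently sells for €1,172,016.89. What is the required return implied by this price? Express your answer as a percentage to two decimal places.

P = D₁/(r − g) ⇒ r = D₁/P + g = €56,200.0000/€1,172,016.89 + 0.068 = 0.047952 + 0.068 = 0.115952

11.60%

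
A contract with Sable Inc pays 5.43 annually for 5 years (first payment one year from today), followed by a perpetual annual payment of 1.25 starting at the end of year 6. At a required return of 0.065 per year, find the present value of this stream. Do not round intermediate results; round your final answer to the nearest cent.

36.60

PV of 5-year annuity: 5.43 × [1 − (1+0.065)^−5] / 0.065 = 22.56534
Perpetuity value at year 5: 1.25 / 0.065 = 19.23077
PV of perpetuity: 19.23077 / (1+0.065)^5 = 14.03617
Total PV = 22.56534 + 14.03617 = 36.60151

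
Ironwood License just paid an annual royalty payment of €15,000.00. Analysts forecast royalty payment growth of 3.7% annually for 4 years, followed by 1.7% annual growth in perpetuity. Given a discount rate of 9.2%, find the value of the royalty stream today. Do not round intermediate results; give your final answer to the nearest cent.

D_1 = 15555.00000
D_2 = 16130.53500
D_3 = 16727.36480
D_4 = 17346.27729
Terminal value at year 4: TV = D_4×(1+g_2)/(r−g_2) = 17641.16401/0.075 = 235215.52009
P_0 = D_1/(1+r)^1 + D_2/(1+r)^2 + D_3/(1+r)^3 + D_4/(1+r)^4 + TV/(1+r)^4
    = 14244.50549 + 13527.06245 + 12845.75436 + 12198.76124 + 165415.20240 = 218231.28595

€218231.29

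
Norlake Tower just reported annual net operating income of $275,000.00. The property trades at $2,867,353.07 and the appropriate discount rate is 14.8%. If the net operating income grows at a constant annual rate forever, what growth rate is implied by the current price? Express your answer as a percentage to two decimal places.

4.75%

P = D₀(1+g)/(r−g) ⇒ P(r−g) = D₀(1+g) ⇒ g(P+D₀) = P·r − D₀
g = (P·r − D₀)/(P + D₀) = ($2,867,353.07×0.148 − $275,000.00) / ($2,867,353.07 + $275,000.00) = 0.047534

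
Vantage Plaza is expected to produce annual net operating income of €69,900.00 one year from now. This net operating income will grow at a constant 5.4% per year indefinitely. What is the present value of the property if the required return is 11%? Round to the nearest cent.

Growing perpetuity: P = D₁ / (r − g) = €69,900.0000 / (0.11 − 0.054) = €1,248,214.29

€1248214.29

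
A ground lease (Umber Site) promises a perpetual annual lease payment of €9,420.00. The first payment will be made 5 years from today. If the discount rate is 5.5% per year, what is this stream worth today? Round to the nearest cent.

Value at end of year 4: C / r = €9,420.00 / 0.055 = €171,272.7273
Discount to today: PV = €171,272.7273 / (1 + 0.055)^4 = €171,272.7273 / 1.238825 = €138,254.21

€138254.21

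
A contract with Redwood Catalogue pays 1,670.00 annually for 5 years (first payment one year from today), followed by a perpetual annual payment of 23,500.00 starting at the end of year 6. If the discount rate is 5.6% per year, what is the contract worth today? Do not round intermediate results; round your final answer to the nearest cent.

PV of 5-year annuity: 1,670.00 × [1 − (1+0.056)^−5] / 0.056 = 7111.86160
Perpetuity value at year 5: 23,500.00 / 0.056 = 419642.85714
PV of perpetuity: 419642.85714 / (1+0.056)^5 = 319565.76279
Total PV = 7111.86160 + 319565.76279 = 326677.62439

326677.62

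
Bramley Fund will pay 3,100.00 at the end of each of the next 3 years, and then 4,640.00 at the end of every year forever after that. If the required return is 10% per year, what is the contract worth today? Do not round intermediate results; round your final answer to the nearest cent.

42570.25

PV of 3-year annuity: 3,100.00 × [1 − (1+0.1)^−3] / 0.1 = 7709.24117
Perpetuity value at year 3: 4,640.00 / 0.1 = 46400.00000
PV of perpetuity: 46400.00000 / (1+0.1)^3 = 34861.00676
Total PV = 7709.24117 + 34861.00676 = 42570.24793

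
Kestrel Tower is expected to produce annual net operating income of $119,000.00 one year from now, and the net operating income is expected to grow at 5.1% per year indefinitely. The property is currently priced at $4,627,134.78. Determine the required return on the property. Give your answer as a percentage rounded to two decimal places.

P = D₁/(r − g) ⇒ r = D₁/P + g = $119,000.0000/$4,627,134.78 + 0.051 = 0.025718 + 0.051 = 0.076718

7.67%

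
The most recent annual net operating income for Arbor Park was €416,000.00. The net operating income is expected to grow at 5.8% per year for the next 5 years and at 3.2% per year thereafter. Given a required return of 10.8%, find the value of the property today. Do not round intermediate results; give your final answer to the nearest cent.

D_1 = 440128.00000
D_2 = 465655.42400
D_3 = 492663.43859
D_4 = 521237.91803
D_5 = 551469.71728
Terminal value at year 5: TV = D_5×(1+g_2)/(r−g_2) = 569116.74823/0.076 = 7488378.26617
P_0 = D_1/(1+r)^1 + D_2/(1+r)^2 + D_3/(1+r)^3 + D_4/(1+r)^4 + D_5/(1+r)^5 + TV/(1+r)^5
    = 397227.43682 + 379302.01097 + 362185.49423 + 345841.38348 + 330234.82286 + 4484241.27878 = 6299032.42715

€6299032.43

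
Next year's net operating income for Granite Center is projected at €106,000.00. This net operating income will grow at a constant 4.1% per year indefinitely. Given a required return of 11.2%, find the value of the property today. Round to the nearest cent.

€1492957.75

Growing perpetuity: P = D₁ / (r − g) = €106,000.0000 / (0.112 − 0.041) = €1,492,957.75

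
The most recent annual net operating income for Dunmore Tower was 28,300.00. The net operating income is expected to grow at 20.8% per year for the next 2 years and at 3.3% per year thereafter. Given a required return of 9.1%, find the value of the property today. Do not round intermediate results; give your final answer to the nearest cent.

683965.71

D_1 = 34186.40000
D_2 = 41297.17120
Terminal value at year 2: TV = D_2×(1+g_2)/(r−g_2) = 42659.97785/0.058 = 735516.85948
P_0 = D_1/(1+r)^1 + D_2/(1+r)^2 + TV/(1+r)^2
    = 31334.92209 + 34695.31245 + 617935.47866 = 683965.71320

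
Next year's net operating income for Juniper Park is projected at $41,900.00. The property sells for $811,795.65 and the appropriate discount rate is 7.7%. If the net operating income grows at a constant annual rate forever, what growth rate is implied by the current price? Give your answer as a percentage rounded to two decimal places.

P = D₁/(r−g) ⇒ g = r − D₁/P = 0.077 − $41,900.00/$811,795.65 = 0.025386

2.54%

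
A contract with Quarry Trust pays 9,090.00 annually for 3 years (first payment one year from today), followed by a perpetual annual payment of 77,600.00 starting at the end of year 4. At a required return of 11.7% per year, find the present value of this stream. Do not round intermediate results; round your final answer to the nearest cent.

PV of 3-year annuity: 9,090.00 × [1 − (1+0.117)^−3] / 0.117 = 21945.69263
Perpetuity value at year 3: 77,600.00 / 0.117 = 663247.86325
PV of perpetuity: 663247.86325 / (1+0.117)^3 = 475900.69624
Total PV = 21945.69263 + 475900.69624 = 497846.38887

497846.39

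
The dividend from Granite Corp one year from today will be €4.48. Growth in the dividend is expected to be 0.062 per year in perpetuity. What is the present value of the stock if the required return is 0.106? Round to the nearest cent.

Growing perpetuity: P = D₁ / (r − g) = €4.4800 / (0.106 − 0.062) = €101.82

€101.82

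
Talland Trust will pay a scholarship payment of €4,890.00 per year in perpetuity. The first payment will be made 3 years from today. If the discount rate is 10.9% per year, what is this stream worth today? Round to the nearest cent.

Value at end of year 2: C / r = €4,890.00 / 0.109 = €44,862.3853
Discount to today: PV = €44,862.3853 / (1 + 0.109)^2 = €44,862.3853 / 1.229881 = €36,477.01

€36477.01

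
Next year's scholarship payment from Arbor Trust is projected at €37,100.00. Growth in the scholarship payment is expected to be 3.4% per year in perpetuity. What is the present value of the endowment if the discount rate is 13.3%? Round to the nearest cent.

€374747.47

Growing perpetuity: P = D₁ / (r − g) = €37,100.0000 / (0.133 − 0.034) = €374,747.47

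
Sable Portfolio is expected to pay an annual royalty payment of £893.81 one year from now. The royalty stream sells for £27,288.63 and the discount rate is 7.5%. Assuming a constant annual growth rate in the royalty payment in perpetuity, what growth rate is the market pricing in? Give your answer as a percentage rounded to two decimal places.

P = D₁/(r−g) ⇒ g = r − D₁/P = 0.075 − £893.81/£27,288.63 = 0.042246

4.22%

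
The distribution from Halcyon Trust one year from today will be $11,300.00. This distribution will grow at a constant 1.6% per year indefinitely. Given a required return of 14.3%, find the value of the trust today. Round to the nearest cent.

$88976.38

Growing perpetuity: P = D₁ / (r − g) = $11,300.0000 / (0.143 − 0.016) = $88,976.38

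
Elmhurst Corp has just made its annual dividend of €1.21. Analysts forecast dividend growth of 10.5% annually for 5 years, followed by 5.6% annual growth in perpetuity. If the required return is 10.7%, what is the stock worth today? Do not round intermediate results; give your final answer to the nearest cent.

D_1 = 1.33705
D_2 = 1.47744
D_3 = 1.63257
D_4 = 1.80399
D_5 = 1.99341
Terminal value at year 5: TV = D_5×(1+g_2)/(r−g_2) = 2.10504/0.051 = 41.27533
P_0 = D_1/(1+r)^1 + D_2/(1+r)^2 + D_3/(1+r)^3 + D_4/(1+r)^4 + D_5/(1+r)^5 + TV/(1+r)^5
    = 1.20781 + 1.20563 + 1.20345 + 1.20128 + 1.19911 + 24.82861 = 30.84590

€30.85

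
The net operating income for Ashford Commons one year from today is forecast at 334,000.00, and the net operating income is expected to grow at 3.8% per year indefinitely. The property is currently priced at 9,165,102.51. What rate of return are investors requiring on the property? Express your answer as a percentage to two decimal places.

7.44%

P = D₁/(r − g) ⇒ r = D₁/P + g = 334,000.0000/9,165,102.51 + 0.038 = 0.036443 + 0.038 = 0.074443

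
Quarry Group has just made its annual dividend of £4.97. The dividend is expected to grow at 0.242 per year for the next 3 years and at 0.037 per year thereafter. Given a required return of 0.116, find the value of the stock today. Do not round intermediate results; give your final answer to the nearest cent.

D_1 = 6.17274
D_2 = 7.66654
D_3 = 9.52185
Terminal value at year 3: TV = D_3×(1+g_2)/(r−g_2) = 9.87415/0.079 = 124.98930
P_0 = D_1/(1+r)^1 + D_2/(1+r)^2 + D_3/(1+r)^3 + TV/(1+r)^3
    = 5.53113 + 6.15561 + 6.85060 + 89.92496 = 108.46230

£108.46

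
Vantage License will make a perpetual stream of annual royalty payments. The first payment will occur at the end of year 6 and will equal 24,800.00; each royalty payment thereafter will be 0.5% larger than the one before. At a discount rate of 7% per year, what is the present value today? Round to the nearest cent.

272031.65

Value at end of year 5: C₁ / (r − g) = 24,800.00 / (0.07 − 0.005) = 381,538.4615
Discount to today: PV = 381,538.4615 / (1 + 0.07)^5 = 381,538.4615 / 1.402552 = 272,031.65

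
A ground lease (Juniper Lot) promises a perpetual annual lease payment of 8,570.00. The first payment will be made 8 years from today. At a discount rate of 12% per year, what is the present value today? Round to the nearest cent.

Value at end of year 7: C / r = 8,570.00 / 0.12 = 71,416.6667
Discount to today: PV = 71,416.6667 / (1 + 0.12)^7 = 71,416.6667 / 2.210681 = 32,305.27

32305.27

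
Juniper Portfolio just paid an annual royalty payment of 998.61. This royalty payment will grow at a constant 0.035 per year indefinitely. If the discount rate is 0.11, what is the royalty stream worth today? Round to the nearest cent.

D₁ = D₀ × (1 + g) = 998.61 × 1.035 = 1,033.5614
Growing perpetuity: P = D₁ / (r − g) = 1,033.5614 / (0.11 − 0.035) = 13,780.82

13780.82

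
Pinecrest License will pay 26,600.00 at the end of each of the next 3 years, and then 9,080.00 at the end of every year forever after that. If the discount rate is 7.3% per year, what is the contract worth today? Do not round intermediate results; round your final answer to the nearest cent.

170110.73

PV of 3-year annuity: 26,600.00 × [1 − (1+0.073)^−3] / 0.073 = 69425.94823
Perpetuity value at year 3: 9,080.00 / 0.073 = 124383.56164
PV of perpetuity: 124383.56164 / (1+0.073)^3 = 100684.77932
Total PV = 69425.94823 + 100684.77932 = 170110.72755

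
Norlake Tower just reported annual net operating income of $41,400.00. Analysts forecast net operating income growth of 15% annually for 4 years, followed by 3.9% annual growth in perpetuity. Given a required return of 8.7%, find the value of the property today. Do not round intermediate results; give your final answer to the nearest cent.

$1313684.84

D_1 = 47610.00000
D_2 = 54751.50000
D_3 = 62964.22500
D_4 = 72408.85875
Terminal value at year 4: TV = D_4×(1+g_2)/(r−g_2) = 75232.80424/0.048 = 1567350.08836
P_0 = D_1/(1+r)^1 + D_2/(1+r)^2 + D_3/(1+r)^3 + D_4/(1+r)^4 + TV/(1+r)^4
    = 43799.44802 + 46337.96249 + 49023.60337 + 51864.89777 + 1122658.93295 = 1313684.84460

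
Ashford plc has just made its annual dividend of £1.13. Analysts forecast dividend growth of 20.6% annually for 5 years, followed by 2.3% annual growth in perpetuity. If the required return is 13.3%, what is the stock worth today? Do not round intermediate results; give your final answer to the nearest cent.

D_1 = 1.36278
D_2 = 1.64351
D_3 = 1.98208
D_4 = 2.39038
D_5 = 2.88280
Terminal value at year 5: TV = D_5×(1+g_2)/(r−g_2) = 2.94911/0.11 = 26.81007
P_0 = D_1/(1+r)^1 + D_2/(1+r)^2 + D_3/(1+r)^3 + D_4/(1+r)^4 + D_5/(1+r)^5 + TV/(1+r)^5
    = 1.20281 + 1.28030 + 1.36280 + 1.45060 + 1.54406 + 14.35980 = 21.20037

£21.20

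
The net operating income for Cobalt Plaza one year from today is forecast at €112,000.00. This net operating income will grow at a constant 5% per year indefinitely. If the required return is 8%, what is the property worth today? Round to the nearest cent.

€3733333.33

Growing perpetuity: P = D₁ / (r − g) = €112,000.0000 / (0.08 − 0.05) = €3,733,333.33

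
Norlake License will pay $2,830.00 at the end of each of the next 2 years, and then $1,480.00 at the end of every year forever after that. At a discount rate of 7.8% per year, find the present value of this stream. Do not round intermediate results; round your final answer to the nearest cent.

PV of 2-year annuity: $2,830.00 × [1 − (1+0.078)^−2] / 0.078 = 5060.51198
Perpetuity value at year 2: $1,480.00 / 0.078 = 18974.35897
PV of perpetuity: 18974.35897 / (1+0.078)^2 = 16327.87215
Total PV = 5060.51198 + 16327.87215 = 21388.38412

$21388.38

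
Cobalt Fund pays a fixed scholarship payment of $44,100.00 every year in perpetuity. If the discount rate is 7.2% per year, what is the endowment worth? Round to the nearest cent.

Level perpetuity: PV = C / r = $44,100.00 / 0.072 = $612,500.00

$612500.00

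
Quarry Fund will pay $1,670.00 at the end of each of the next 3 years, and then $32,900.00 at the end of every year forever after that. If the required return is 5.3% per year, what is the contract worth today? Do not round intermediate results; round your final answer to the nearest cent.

$536183.52

PV of 3-year annuity: $1,670.00 × [1 − (1+0.053)^−3] / 0.053 = 4522.37935
Perpetuity value at year 3: $32,900.00 / 0.053 = 620754.71698
PV of perpetuity: 620754.71698 / (1+0.053)^3 = 531661.13587
Total PV = 4522.37935 + 531661.13587 = 536183.51522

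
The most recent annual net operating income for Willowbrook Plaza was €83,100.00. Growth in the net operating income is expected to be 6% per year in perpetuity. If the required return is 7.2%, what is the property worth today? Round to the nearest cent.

D₁ = D₀ × (1 + g) = €83,100.00 × 1.06 = €88,086.0000
Growing perpetuity: P = D₁ / (r − g) = €88,086.0000 / (0.072 − 0.06) = €7,340,500.00

€7340500.00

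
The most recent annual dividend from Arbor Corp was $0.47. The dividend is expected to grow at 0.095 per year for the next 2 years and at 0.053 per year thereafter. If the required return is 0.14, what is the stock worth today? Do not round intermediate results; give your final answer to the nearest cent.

$6.13

D_1 = 0.51465
D_2 = 0.56354
Terminal value at year 2: TV = D_2×(1+g_2)/(r−g_2) = 0.59341/0.087 = 6.82080
P_0 = D_1/(1+r)^1 + D_2/(1+r)^2 + TV/(1+r)^2
    = 0.45145 + 0.43363 + 5.24838 = 6.13346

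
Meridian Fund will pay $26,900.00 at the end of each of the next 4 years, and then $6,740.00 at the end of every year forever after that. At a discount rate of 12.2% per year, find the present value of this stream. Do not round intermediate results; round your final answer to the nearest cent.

$116221.83

PV of 4-year annuity: $26,900.00 × [1 − (1+0.122)^−4] / 0.122 = 81361.72751
Perpetuity value at year 4: $6,740.00 / 0.122 = 55245.90164
PV of perpetuity: 55245.90164 / (1+0.122)^4 = 34860.10077
Total PV = 81361.72751 + 34860.10077 = 116221.82828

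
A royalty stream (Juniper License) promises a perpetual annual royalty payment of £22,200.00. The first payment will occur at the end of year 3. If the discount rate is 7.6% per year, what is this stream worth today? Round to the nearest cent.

£252298.60

Value at end of year 2: C / r = £22,200.00 / 0.076 = £292,105.2632
Discount to today: PV = £292,105.2632 / (1 + 0.076)^2 = £292,105.2632 / 1.157776 = £252,298.60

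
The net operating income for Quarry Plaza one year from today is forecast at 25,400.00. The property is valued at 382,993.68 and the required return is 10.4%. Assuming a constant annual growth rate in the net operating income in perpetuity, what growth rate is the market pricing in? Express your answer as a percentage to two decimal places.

P = D₁/(r−g) ⇒ g = r − D₁/P = 0.104 − 25,400.00/382,993.68 = 0.037680

3.77%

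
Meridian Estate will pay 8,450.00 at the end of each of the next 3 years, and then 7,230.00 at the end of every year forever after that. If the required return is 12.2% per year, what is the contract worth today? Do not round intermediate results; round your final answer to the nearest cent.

PV of 3-year annuity: 8,450.00 × [1 − (1+0.122)^−3] / 0.122 = 20225.92574
Perpetuity value at year 3: 7,230.00 / 0.122 = 59262.29508
PV of perpetuity: 59262.29508 / (1+0.122)^3 = 41956.56217
Total PV = 20225.92574 + 41956.56217 = 62182.48791

62182.49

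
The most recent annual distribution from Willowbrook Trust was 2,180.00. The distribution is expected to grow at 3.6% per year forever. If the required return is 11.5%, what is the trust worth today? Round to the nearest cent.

D₁ = D₀ × (1 + g) = 2,180.00 × 1.036 = 2,258.4800
Growing perpetuity: P = D₁ / (r − g) = 2,258.4800 / (0.115 − 0.036) = 28,588.35

28588.35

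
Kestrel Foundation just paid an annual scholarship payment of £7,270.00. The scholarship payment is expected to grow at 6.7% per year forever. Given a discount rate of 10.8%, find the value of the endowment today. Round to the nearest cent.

£189197.32

D₁ = D₀ × (1 + g) = £7,270.00 × 1.067 = £7,757.0900
Growing perpetuity: P = D₁ / (r − g) = £7,757.0900 / (0.108 − 0.067) = £189,197.32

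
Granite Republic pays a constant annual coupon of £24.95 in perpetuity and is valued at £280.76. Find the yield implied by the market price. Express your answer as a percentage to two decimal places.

8.89%

P = C/r ⇒ r = C/P = £24.95/£280.76 = 0.088866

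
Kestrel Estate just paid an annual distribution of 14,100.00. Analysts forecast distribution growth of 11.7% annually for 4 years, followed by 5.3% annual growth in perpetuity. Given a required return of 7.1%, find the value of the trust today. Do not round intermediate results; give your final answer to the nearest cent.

D_1 = 15749.70000
D_2 = 17592.41490
D_3 = 19650.72744
D_4 = 21949.86255
Terminal value at year 4: TV = D_4×(1+g_2)/(r−g_2) = 23113.20527/0.018 = 1284066.95942
P_0 = D_1/(1+r)^1 + D_2/(1+r)^2 + D_3/(1+r)^3 + D_4/(1+r)^4 + TV/(1+r)^4
    = 14705.60224 + 15337.21541 + 15995.95669 + 16682.99124 + 975954.98762 = 1038676.75320

1038676.75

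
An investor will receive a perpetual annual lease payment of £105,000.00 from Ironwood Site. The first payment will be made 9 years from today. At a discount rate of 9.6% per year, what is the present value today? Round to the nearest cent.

£525331.73

Value at end of year 8: C / r = £105,000.00 / 0.096 = £1,093,750.0000
Discount to today: PV = £1,093,750.0000 / (1 + 0.096)^8 = £1,093,750.0000 / 2.082018 = £525,331.73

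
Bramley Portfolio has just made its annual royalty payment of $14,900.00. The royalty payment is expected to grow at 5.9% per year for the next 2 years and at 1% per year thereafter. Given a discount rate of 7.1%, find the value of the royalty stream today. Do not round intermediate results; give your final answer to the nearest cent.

$270508.52

D_1 = 15779.10000
D_2 = 16710.06690
Terminal value at year 2: TV = D_2×(1+g_2)/(r−g_2) = 16877.16757/0.061 = 276674.87818
P_0 = D_1/(1+r)^1 + D_2/(1+r)^2 + TV/(1+r)^2
    = 14733.05322 + 14567.97699 + 241207.48795 = 270508.51816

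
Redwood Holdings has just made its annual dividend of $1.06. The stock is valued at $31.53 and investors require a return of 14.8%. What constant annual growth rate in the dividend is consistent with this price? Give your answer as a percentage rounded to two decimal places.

P = D₀(1+g)/(r−g) ⇒ P(r−g) = D₀(1+g) ⇒ g(P+D₀) = P·r − D₀
g = (P·r − D₀)/(P + D₀) = ($31.53×0.148 − $1.06) / ($31.53 + $1.06) = 0.110661

11.07%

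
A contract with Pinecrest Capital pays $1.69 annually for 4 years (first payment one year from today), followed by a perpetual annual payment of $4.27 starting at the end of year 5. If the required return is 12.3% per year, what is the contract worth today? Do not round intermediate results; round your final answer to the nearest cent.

PV of 4-year annuity: $1.69 × [1 − (1+0.123)^−4] / 0.123 = 5.10086
Perpetuity value at year 4: $4.27 / 0.123 = 34.71545
PV of perpetuity: 34.71545 / (1+0.123)^4 = 21.82749
Total PV = 5.10086 + 21.82749 = 26.92834

$26.93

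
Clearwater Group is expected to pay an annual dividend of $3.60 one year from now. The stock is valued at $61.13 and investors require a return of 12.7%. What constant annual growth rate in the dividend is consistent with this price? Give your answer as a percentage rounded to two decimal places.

6.81%

P = D₁/(r−g) ⇒ g = r − D₁/P = 0.127 − $3.60/$61.13 = 0.068109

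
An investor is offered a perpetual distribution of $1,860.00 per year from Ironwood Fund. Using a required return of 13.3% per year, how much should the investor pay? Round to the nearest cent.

$13984.96

Level perpetuity: PV = C / r = $1,860.00 / 0.133 = $13,984.96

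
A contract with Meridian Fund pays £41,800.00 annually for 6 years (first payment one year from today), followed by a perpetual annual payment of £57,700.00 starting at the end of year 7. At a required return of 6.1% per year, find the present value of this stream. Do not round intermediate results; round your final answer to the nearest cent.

£867961.23

PV of 6-year annuity: £41,800.00 × [1 − (1+0.061)^−6] / 0.061 = 204899.94055
Perpetuity value at year 6: £57,700.00 / 0.061 = 945901.63934
PV of perpetuity: 945901.63934 / (1+0.061)^6 = 663061.29078
Total PV = 204899.94055 + 663061.29078 = 867961.23133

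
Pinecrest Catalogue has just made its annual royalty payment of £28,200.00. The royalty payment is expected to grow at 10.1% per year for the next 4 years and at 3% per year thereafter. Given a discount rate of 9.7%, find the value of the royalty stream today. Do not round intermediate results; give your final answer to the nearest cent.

£553712.10

D_1 = 31048.20000
D_2 = 34184.06820
D_3 = 37636.65909
D_4 = 41437.96166
Terminal value at year 4: TV = D_4×(1+g_2)/(r−g_2) = 42681.10051/0.067 = 637031.35083
P_0 = D_1/(1+r)^1 + D_2/(1+r)^2 + D_3/(1+r)^3 + D_4/(1+r)^4 + TV/(1+r)^4
    = 28302.82589 + 28406.02671 + 28509.60384 + 28613.55864 + 439880.08055 = 553712.09563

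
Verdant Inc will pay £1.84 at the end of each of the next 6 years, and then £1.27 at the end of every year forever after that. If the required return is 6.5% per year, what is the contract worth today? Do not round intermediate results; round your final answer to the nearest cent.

£22.30

PV of 6-year annuity: £1.84 × [1 − (1+0.065)^−6] / 0.065 = 8.90746
Perpetuity value at year 6: £1.27 / 0.065 = 19.53846
PV of perpetuity: 19.53846 / (1+0.065)^6 = 13.39037
Total PV = 8.90746 + 13.39037 = 22.29784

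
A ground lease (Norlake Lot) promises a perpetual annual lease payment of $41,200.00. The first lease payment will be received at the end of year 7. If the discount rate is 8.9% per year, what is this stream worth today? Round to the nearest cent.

$277549.17

Value at end of year 6: C / r = $41,200.00 / 0.089 = $462,921.3483
Discount to today: PV = $462,921.3483 / (1 + 0.089)^6 = $462,921.3483 / 1.667890 = $277,549.17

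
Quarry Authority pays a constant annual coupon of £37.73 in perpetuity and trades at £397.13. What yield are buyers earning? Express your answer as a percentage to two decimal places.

9.50%

P = C/r ⇒ r = C/P = £37.73/£397.13 = 0.095007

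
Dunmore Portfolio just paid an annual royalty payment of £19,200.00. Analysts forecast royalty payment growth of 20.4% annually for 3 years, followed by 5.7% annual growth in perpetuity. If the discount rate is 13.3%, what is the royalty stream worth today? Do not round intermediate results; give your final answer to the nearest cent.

D_1 = 23116.80000
D_2 = 27832.62720
D_3 = 33510.48315
Terminal value at year 3: TV = D_3×(1+g_2)/(r−g_2) = 35420.58069/0.076 = 466060.27221
P_0 = D_1/(1+r)^1 + D_2/(1+r)^2 + D_3/(1+r)^3 + TV/(1+r)^3
    = 20403.17741 + 21681.75251 + 23040.45015 + 320444.15543 = 385569.53550

£385569.54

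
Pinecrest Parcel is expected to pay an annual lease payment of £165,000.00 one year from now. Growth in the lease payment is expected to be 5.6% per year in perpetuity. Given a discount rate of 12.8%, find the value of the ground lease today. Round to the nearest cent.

£2291666.67

Growing perpetuity: P = D₁ / (r − g) = £165,000.0000 / (0.128 − 0.056) = £2,291,666.67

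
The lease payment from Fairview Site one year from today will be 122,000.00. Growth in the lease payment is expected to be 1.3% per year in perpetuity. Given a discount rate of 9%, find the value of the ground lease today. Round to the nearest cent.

Growing perpetuity: P = D₁ / (r − g) = 122,000.0000 / (0.09 − 0.013) = 1,584,415.58

1584415.58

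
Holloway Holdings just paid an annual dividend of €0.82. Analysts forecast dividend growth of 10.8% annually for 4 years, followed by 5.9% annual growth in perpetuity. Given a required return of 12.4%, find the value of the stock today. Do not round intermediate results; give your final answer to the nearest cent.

D_1 = 0.90856
D_2 = 1.00668
D_3 = 1.11541
D_4 = 1.23587
Terminal value at year 4: TV = D_4×(1+g_2)/(r−g_2) = 1.30879/0.065 = 20.13518
P_0 = D_1/(1+r)^1 + D_2/(1+r)^2 + D_3/(1+r)^3 + D_4/(1+r)^4 + TV/(1+r)^4
    = 0.80833 + 0.79682 + 0.78548 + 0.77430 + 12.61509 = 15.78001

€15.78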